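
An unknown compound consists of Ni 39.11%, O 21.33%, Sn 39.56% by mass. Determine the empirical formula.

Assume 100 g: 39.11 g Ni, 21.33 g O, 39.56 g Sn.
n(Ni) = 39.11/58.69 = 0.6664, n(O) = 21.33/16.00 = 1.333, n(Sn) = 39.56/118.71 = 0.3332
Divide by the smallest (0.3332 mol Sn): Ni 2.000, O 4.000, Sn 1.000
→ Ni2O4Sn

Ni2O4Sn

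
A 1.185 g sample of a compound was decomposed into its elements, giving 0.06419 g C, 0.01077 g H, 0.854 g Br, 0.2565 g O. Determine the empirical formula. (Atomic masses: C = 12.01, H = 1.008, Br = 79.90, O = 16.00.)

Moles — C: 0.06419 / 12.01 = 0.005345 mol; H: 0.01077 / 1.008 = 0.01068 mol; Br: 0.854 / 79.90 = 0.01069 mol; O: 0.2565 / 16.00 = 0.01603 mol
Ratios (÷ 0.005345): C 1.000, H 1.999, Br 2.000, O 2.999
→ CH2Br2O3

CH2Br2O3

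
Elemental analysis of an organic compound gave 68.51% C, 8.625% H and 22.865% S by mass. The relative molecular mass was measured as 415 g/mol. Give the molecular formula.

Assume 100 g: 68.51 g C, 8.625 g H, 22.865 g S.
Moles — C: 68.51 / 12.01 = 5.704 mol; H: 8.625 / 1.008 = 8.557 mol; S: 22.865 / 32.07 = 0.713 mol
Ratios (÷ 0.713): C 8.001, H 12.001, S 1.000
→ C8H12S
Empirical-formula mass = 140.25 g/mol
n = 415 / 140.25 = 2.96 ≈ 3
Molecular formula = (C8H12S)×3 = C24H36S3

C24H36S3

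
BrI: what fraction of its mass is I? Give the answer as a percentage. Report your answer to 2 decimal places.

61.36%

Molar mass = 1(79.90) + 1(126.90) = 206.800 g/mol
Mass of I per mole = 1 × 126.90 = 126.900 g
% I = 126.900 / 206.800 × 100 = 61.36%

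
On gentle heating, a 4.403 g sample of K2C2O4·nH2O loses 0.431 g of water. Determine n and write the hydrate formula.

K2C2O4·H2O

Mass of anhydrous K2C2O4 = 4.403 − 0.431 = 3.972 g
mol H2O = 0.431 / 18.02 = 0.02392
Molar mass of K2C2O4 = 166.22 g/mol → mol K2C2O4 = 3.972 / 166.22 = 0.0239
n = 0.02392 / 0.0239 = 1.00 ≈ 1 → K2C2O4·H2O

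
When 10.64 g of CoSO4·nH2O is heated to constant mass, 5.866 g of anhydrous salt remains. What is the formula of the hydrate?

Mass of water lost = 10.64 − 5.866 = 4.774 g → 4.774 / 18.02 = 0.2649 mol H2O
Molar mass of CoSO4 = 155.00 g/mol → mol CoSO4 = 5.866 / 155.00 = 0.03785
n = 0.2649 / 0.03785 = 7.00 ≈ 7 → CoSO4·7H2O

CoSO4·7H2O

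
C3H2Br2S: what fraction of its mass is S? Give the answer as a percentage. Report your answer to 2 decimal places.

Molar mass = 3(12.01) + 2(1.008) + 2(79.90) + 1(32.07) = 229.916 g/mol
Mass of S per mole = 1 × 32.07 = 32.070 g
% S = 32.070 / 229.916 × 100 = 13.95%

13.95%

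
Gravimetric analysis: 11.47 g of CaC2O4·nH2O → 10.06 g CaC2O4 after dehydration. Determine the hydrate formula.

Mass of water lost = 11.47 − 10.06 = 1.41 g → 1.41 / 18.02 = 0.07825 mol H2O
Molar mass of CaC2O4 = 128.10 g/mol → mol CaC2O4 = 10.06 / 128.10 = 0.07853
n = 0.07825 / 0.07853 = 1.00 ≈ 1 → CaC2O4·H2O

CaC2O4·H2O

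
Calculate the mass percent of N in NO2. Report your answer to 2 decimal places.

Molar mass = 1(14.01) + 2(16.00) = 46.010 g/mol
Mass of N per mole = 1 × 14.01 = 14.010 g
% N = 14.010 / 46.010 × 100 = 30.45%

30.45%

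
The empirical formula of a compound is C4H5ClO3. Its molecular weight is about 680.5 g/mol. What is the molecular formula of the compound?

C20H25Cl5O15

Empirical-formula mass = 136.53 g/mol
n = 680.5 / 136.53 = 4.98 ≈ 5
Molecular formula = (C4H5ClO3)5 = C20H25Cl5O15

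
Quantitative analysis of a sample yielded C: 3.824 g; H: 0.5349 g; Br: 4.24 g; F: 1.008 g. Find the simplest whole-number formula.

n(C) = 3.824/12.01 = 0.3184, n(H) = 0.5349/1.008 = 0.5307, n(Br) = 4.24/79.90 = 0.05307, n(F) = 1.008/19.00 = 0.05305
Smallest is F at 0.05305 mol; normalising gives C 6.002, H 10.002, Br 1.000, F 1.000
→ C6H10BrF

C6H10BrF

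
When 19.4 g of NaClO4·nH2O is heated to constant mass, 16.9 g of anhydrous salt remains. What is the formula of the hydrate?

NaClO4·H2O

Mass of water lost = 19.4 − 16.9 = 2.5 g → 2.5 / 18.02 = 0.1387 mol H2O
Molar mass of NaClO4 = 122.44 g/mol → mol NaClO4 = 16.9 / 122.44 = 0.138
n = 0.1387 / 0.138 = 1.01 ≈ 1 → NaClO4·H2O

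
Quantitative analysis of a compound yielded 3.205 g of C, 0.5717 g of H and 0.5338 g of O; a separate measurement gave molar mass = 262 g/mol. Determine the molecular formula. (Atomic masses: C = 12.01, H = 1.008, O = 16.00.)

C16H34O2

C: 3.205 g ÷ 12.01 g/mol = 0.2669 mol
H: 0.5717 g ÷ 1.008 g/mol = 0.5672 mol
O: 0.5338 g ÷ 16.00 g/mol = 0.03336 mol
Divide by the smallest (0.03336 mol O): C 7.999, H 17.000, O 1.000
→ C8H17O
Empirical-formula mass = 129.22 g/mol
n = 262 / 129.22 = 2.03 ≈ 2
Molecular formula = (C8H17O)×2 = C16H34O2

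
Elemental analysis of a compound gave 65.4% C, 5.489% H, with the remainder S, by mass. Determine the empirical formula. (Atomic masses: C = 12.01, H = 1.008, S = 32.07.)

C6H6S

Assume 100 g: 65.4 g C, 5.489 g H, 29.111 g S.
n(C) = 65.4/12.01 = 5.445, n(H) = 5.489/1.008 = 5.445, n(S) = 29.111/32.07 = 0.9077
Divide by the smallest (0.9077 mol S): C 5.999, H 5.999, S 1.000
→ C6H6S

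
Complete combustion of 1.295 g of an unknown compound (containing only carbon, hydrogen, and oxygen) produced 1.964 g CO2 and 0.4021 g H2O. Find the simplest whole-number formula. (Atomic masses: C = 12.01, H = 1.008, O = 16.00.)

CHO

mol C = 1.964 / 44.01 = 0.04463; mass C = 0.04463 × 12.01 = 0.5360 g
mol H = 2 × (0.4021 / 18.02) = 0.04463; mass H = 0.04463 × 1.008 = 0.04499 g
mass O = 1.295 − (0.5809) = 0.7141 g → mol O = 0.04463
Divide by the smallest (0.04463 mol C): C 1.000, H 1.000, O 1.000
Ratio ≈ 1:1:1, so the empirical formula is CHO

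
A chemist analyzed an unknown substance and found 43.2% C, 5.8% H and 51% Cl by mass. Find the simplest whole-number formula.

Assume 100 g: 43.2 g C, 5.8 g H, 51 g Cl.
n(C) = 43.2/12.01 = 3.597, n(H) = 5.8/1.008 = 5.754, n(Cl) = 51/35.45 = 1.439
Divide by the smallest (1.439 mol Cl): C 2.500, H 4.000, Cl 1.000
Multiply by 2: C 5.00, H 8.00, Cl 2.00 → C5H8Cl2

C5H8Cl2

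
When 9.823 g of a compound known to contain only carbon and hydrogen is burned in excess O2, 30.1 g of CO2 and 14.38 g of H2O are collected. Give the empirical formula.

mol C = 30.1 / 44.01 = 0.6839; mass C = 0.6839 × 12.01 = 8.214 g
mol H = 2 × (14.38 / 18.02) = 1.596; mass H = 1.596 × 1.008 = 1.609 g
Divide by the smallest (0.6839 mol C): C 1.000, H 2.334
Scaling by 3: C 3.00, H 7.00 → C3H7

C3H7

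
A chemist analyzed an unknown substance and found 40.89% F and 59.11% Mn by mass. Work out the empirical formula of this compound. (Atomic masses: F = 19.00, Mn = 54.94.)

F2Mn

Assume 100 g: 40.89 g F, 59.11 g Mn.
F: 40.89 g ÷ 19.00 g/mol = 2.152 mol
Mn: 59.11 g ÷ 54.94 g/mol = 1.076 mol
Ratios (÷ 1.076): F 2.000, Mn 1.000
→ F2Mn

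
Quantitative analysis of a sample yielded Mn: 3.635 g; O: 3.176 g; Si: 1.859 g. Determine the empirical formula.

MnO3Si

Mn: 3.635 g ÷ 54.94 g/mol = 0.06616 mol
O: 3.176 g ÷ 16.00 g/mol = 0.1985 mol
Si: 1.859 g ÷ 28.09 g/mol = 0.06618 mol
Smallest is Mn at 0.06616 mol; normalising gives Mn 1.000, O 3.000, Si 1.000
Ratio ≈ 1:3:1, so the empirical formula is MnO3Si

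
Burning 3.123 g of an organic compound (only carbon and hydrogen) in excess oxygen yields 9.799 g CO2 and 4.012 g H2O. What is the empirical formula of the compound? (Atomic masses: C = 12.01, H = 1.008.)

mol C = 9.799 / 44.01 = 0.2227; mass C = 0.2227 × 12.01 = 2.674 g
mol H = 2 × (4.012 / 18.02) = 0.4453; mass H = 0.4453 × 1.008 = 0.4488 g
Divide by the smallest (0.2227 mol C): C 1.000, H 2.000
Ratio ≈ 1:2, so the empirical formula is CH2

CH2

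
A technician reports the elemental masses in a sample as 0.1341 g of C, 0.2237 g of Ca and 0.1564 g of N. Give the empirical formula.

Moles — C: 0.1341 / 12.01 = 0.01117 mol; Ca: 0.2237 / 40.08 = 0.005581 mol; N: 0.1564 / 14.01 = 0.01116 mol
Ratios (÷ 0.005581): C 2.001, Ca 1.000, N 2.000
→ C2CaN2

C2CaN2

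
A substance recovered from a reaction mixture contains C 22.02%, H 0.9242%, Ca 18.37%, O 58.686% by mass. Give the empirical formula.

C4H2CaO8

Assume 100 g: 22.02 g C, 0.9242 g H, 18.37 g Ca, 58.686 g O.
Moles — C: 22.02 / 12.01 = 1.833 mol; H: 0.9242 / 1.008 = 0.9169 mol; Ca: 18.37 / 40.08 = 0.4583 mol; O: 58.686 / 16.00 = 3.668 mol
Smallest is Ca at 0.4583 mol; normalising gives C 4.000, H 2.000, Ca 1.000, O 8.003
Ratio ≈ 4:2:1:8, so the empirical formula is C4H2CaO8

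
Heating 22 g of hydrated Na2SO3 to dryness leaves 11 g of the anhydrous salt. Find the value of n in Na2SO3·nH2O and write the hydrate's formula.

Na2SO3·7H2O

Mass of water lost = 22 − 11 = 11 g → 11 / 18.02 = 0.6104 mol H2O
Molar mass of Na2SO3 = 126.05 g/mol → mol Na2SO3 = 11 / 126.05 = 0.08727
n = 0.6104 / 0.08727 = 7.00 ≈ 7 → Na2SO3·7H2O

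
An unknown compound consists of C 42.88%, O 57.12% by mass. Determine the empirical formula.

Assume 100 g: 42.88 g C, 57.12 g O.
C: 42.88 g ÷ 12.01 g/mol = 3.57 mol
O: 57.12 g ÷ 16.00 g/mol = 3.57 mol
Divide by the smallest (3.57 mol O): C 1.000, O 1.000
→ CO

CO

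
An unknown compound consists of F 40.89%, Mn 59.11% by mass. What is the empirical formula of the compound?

Assume 100 g: 40.89 g F, 59.11 g Mn.
F: 40.89 g ÷ 19.00 g/mol = 2.152 mol
Mn: 59.11 g ÷ 54.94 g/mol = 1.076 mol
Smallest is Mn at 1.076 mol; normalising gives F 2.000, Mn 1.000
→ F2Mn

F2Mn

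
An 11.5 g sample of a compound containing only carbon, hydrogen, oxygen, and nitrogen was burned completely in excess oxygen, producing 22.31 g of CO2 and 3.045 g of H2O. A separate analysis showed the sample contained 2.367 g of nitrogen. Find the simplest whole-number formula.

mol C = 22.31 / 44.01 = 0.5069; mass C = 0.5069 × 12.01 = 6.088 g
mol H = 2 × (3.045 / 18.02) = 0.3380; mass H = 0.3380 × 1.008 = 0.3407 g
mol N = 2.367 / 14.01 = 0.1690
mass O = 11.5 − (8.796) = 2.704 g → mol O = 0.1690
Smallest is N at 0.169 mol; normalising gives C 3.000, H 2.000, N 1.000, O 1.000
≈ 3:2:1:1 → C3H2NO

C3H2NO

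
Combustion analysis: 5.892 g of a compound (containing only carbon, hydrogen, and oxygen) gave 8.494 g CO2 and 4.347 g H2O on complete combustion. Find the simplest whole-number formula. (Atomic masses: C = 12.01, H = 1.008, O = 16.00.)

C2H5O2

mol C = 8.494 / 44.01 = 0.1930; mass C = 0.1930 × 12.01 = 2.318 g
mol H = 2 × (4.347 / 18.02) = 0.4825; mass H = 0.4825 × 1.008 = 0.4863 g
mass O = 5.892 − (2.804) = 3.088 g → mol O = 0.1930
Ratios (÷ 0.193): C 1.000, H 2.500, O 1.000
Multiply by 2: C 2.00, H 5.00, O 2.00 → C2H5O2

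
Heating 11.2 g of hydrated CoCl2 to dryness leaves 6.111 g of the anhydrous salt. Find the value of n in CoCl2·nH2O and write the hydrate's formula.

Mass of water lost = 11.2 − 6.111 = 5.089 g → 5.089 / 18.02 = 0.2824 mol H2O
Molar mass of CoCl2 = 129.83 g/mol → mol CoCl2 = 6.111 / 129.83 = 0.04707
n = 0.2824 / 0.04707 = 6.00 ≈ 6 → CoCl2·6H2O

CoCl2·6H2O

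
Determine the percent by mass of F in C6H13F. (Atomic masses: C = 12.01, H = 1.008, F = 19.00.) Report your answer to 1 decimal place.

Molar mass = 6(12.01) + 13(1.008) + 1(19.00) = 104.164 g/mol
Mass of F per mole = 1 × 19.00 = 19.000 g
% F = 19.000 / 104.164 × 100 = 18.2%

18.2%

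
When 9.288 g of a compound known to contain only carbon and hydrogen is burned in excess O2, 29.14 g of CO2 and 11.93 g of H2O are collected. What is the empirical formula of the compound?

CH2

mol C = 29.14 / 44.01 = 0.6621; mass C = 0.6621 × 12.01 = 7.952 g
mol H = 2 × (11.93 / 18.02) = 1.324; mass H = 1.324 × 1.008 = 1.335 g
Divide by the smallest (0.6621 mol C): C 1.000, H 2.000
→ CH2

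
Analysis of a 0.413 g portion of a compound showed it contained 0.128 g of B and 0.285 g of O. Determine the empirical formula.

B: 0.128 g ÷ 10.81 g/mol = 0.01184 mol
O: 0.285 g ÷ 16.00 g/mol = 0.01781 mol
Divide by the smallest (0.01184 mol B): B 1.000, O 1.504
Scaling by 2: B 2.00, O 3.01 → B2O3

B2O3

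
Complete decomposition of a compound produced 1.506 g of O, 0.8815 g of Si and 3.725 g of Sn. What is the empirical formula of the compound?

O3SiSn

Moles — O: 1.506 / 16.00 = 0.09413 mol; Si: 0.8815 / 28.09 = 0.03138 mol; Sn: 3.725 / 118.71 = 0.03138 mol
Ratios (÷ 0.03138): O 3.000, Si 1.000, Sn 1.000
→ O3SiSn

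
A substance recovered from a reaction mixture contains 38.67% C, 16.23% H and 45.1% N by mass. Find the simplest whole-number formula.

CH5N

Assume 100 g: 38.67 g C, 16.23 g H, 45.1 g N.
C: 38.67 g ÷ 12.01 g/mol = 3.22 mol
H: 16.23 g ÷ 1.008 g/mol = 16.1 mol
N: 45.1 g ÷ 14.01 g/mol = 3.219 mol
Ratios (÷ 3.219): C 1.000, H 5.002, N 1.000
→ CH5N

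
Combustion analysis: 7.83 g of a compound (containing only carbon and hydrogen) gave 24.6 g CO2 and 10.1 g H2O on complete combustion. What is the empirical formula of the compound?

mol C = 24.6 / 44.01 = 0.5590; mass C = 0.5590 × 12.01 = 6.713 g
mol H = 2 × (10.1 / 18.02) = 1.121; mass H = 1.121 × 1.008 = 1.130 g
Ratios (÷ 0.559): C 1.000, H 2.005
Ratio ≈ 1:2, so the empirical formula is CH2

CH2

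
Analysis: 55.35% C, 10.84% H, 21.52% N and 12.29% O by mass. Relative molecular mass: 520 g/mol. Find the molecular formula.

Assume 100 g: 55.35 g C, 10.84 g H, 21.52 g N, 12.29 g O.
C: 55.35 g ÷ 12.01 g/mol = 4.609 mol
H: 10.84 g ÷ 1.008 g/mol = 10.75 mol
N: 21.52 g ÷ 14.01 g/mol = 1.536 mol
O: 12.29 g ÷ 16.00 g/mol = 0.7681 mol
Smallest is O at 0.7681 mol; normalising gives C 6.000, H 14.000, N 2.000, O 1.000
Ratio ≈ 6:14:2:1, so the empirical formula is C6H14N2O
Empirical-formula mass = 130.19 g/mol
n = 520 / 130.19 = 3.99 ≈ 4
Molecular formula = (C6H14N2O)×4 = C24H56N8O4

C24H56N8O4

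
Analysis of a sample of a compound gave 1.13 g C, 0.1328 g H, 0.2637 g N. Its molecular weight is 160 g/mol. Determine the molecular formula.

C10H14N2

n(C) = 1.13/12.01 = 0.09409, n(H) = 0.1328/1.008 = 0.1317, n(N) = 0.2637/14.01 = 0.01882
Smallest is N at 0.01882 mol; normalising gives C 4.999, H 6.999, N 1.000
→ C5H7N
Empirical-formula mass = 81.12 g/mol
n = 160 / 81.12 = 1.97 ≈ 2
Molecular formula = (C5H7N)×2 = C10H14N2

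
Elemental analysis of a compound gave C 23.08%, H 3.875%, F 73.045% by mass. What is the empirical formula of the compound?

CH2F2

Assume 100 g: 23.08 g C, 3.875 g H, 73.045 g F.
C: 23.08 g ÷ 12.01 g/mol = 1.922 mol
H: 3.875 g ÷ 1.008 g/mol = 3.844 mol
F: 73.045 g ÷ 19.00 g/mol = 3.844 mol
Ratios (÷ 1.922): C 1.000, H 2.000, F 2.001
Ratio ≈ 1:2:2, so the empirical formula is CH2F2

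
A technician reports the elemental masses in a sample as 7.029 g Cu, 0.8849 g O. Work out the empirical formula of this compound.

Cu2O

Moles — Cu: 7.029 / 63.55 = 0.1106 mol; O: 0.8849 / 16.00 = 0.05531 mol
Divide by the smallest (0.05531 mol O): Cu 2.000, O 1.000
→ Cu2O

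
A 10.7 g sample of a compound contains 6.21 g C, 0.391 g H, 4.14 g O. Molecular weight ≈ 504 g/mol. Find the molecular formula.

n(C) = 6.21/12.01 = 0.5171, n(H) = 0.391/1.008 = 0.3879, n(O) = 4.14/16.00 = 0.2587
Divide by the smallest (0.2587 mol O): C 1.998, H 1.499, O 1.000
Multiply by 2: C 4.00, H 3.00, O 2.00 → C4H3O2
Empirical-formula mass = 83.06 g/mol
n = 504 / 83.06 = 6.07 ≈ 6
Molecular formula = (C4H3O2)×6 = C24H18O12

C24H18O12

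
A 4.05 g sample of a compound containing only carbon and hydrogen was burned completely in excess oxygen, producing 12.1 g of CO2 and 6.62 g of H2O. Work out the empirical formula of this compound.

C3H8

mol C = 12.1 / 44.01 = 0.2749; mass C = 0.2749 × 12.01 = 3.302 g
mol H = 2 × (6.62 / 18.02) = 0.7347; mass H = 0.7347 × 1.008 = 0.7406 g
Smallest is C at 0.2749 mol; normalising gives C 1.000, H 2.672
Scaling by 3: C 3.00, H 8.02 → C3H8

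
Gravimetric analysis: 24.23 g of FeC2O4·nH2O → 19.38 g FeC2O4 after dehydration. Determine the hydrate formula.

Mass of water lost = 24.23 − 19.38 = 4.85 g → 4.85 / 18.02 = 0.2691 mol H2O
Molar mass of FeC2O4 = 143.87 g/mol → mol FeC2O4 = 19.38 / 143.87 = 0.1347
n = 0.2691 / 0.1347 = 2.00 ≈ 2 → FeC2O4·2H2O

FeC2O4·2H2O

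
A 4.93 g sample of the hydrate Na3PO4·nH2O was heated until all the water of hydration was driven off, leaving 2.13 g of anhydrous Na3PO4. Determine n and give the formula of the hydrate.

Na3PO4·12H2O

Mass of water lost = 4.93 − 2.13 = 2.8 g → 2.8 / 18.02 = 0.1554 mol H2O
Molar mass of Na3PO4 = 163.94 g/mol → mol Na3PO4 = 2.13 / 163.94 = 0.01299
n = 0.1554 / 0.01299 = 11.96 ≈ 12 → Na3PO4·12H2O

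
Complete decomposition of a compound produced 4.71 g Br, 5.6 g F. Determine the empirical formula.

BrF5

n(Br) = 4.71/79.90 = 0.05895, n(F) = 5.6/19.00 = 0.2947
Divide by the smallest (0.05895 mol Br): Br 1.000, F 5.000
→ BrF5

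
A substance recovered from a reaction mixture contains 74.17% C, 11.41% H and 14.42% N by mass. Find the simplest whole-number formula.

Assume 100 g: 74.17 g C, 11.41 g H, 14.42 g N.
C: 74.17 g ÷ 12.01 g/mol = 6.176 mol
H: 11.41 g ÷ 1.008 g/mol = 11.32 mol
N: 14.42 g ÷ 14.01 g/mol = 1.029 mol
Divide by the smallest (1.029 mol N): C 6.000, H 10.998, N 1.000
Ratio ≈ 6:11:1, so the empirical formula is C6H11N

C6H11N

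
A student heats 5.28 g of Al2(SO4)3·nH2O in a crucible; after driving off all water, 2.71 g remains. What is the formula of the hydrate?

Mass of water lost = 5.28 − 2.71 = 2.57 g → 2.57 / 18.02 = 0.1426 mol H2O
Molar mass of Al2(SO4)3 = 342.17 g/mol → mol Al2(SO4)3 = 2.71 / 342.17 = 0.00792
n = 0.1426 / 0.00792 = 18.01 ≈ 18 → Al2(SO4)3·18H2O

Al2(SO4)3·18H2O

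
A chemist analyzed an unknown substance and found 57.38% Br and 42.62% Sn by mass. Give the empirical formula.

Br2Sn

Assume 100 g: 57.38 g Br, 42.62 g Sn.
Br: 57.38 g ÷ 79.90 g/mol = 0.7181 mol
Sn: 42.62 g ÷ 118.71 g/mol = 0.359 mol
Divide by the smallest (0.359 mol Sn): Br 2.000, Sn 1.000
≈ 2:1 → Br2Sn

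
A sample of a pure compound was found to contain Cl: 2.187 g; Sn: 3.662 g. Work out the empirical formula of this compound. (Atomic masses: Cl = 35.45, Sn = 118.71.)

Cl2Sn

Moles — Cl: 2.187 / 35.45 = 0.06169 mol; Sn: 3.662 / 118.71 = 0.03085 mol
Smallest is Sn at 0.03085 mol; normalising gives Cl 2.000, Sn 1.000
Ratio ≈ 2:1, so the empirical formula is Cl2Sn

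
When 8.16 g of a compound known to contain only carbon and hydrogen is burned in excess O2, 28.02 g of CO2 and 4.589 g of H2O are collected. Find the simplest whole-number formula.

mol C = 28.02 / 44.01 = 0.6367; mass C = 0.6367 × 12.01 = 7.646 g
mol H = 2 × (4.589 / 18.02) = 0.5093; mass H = 0.5093 × 1.008 = 0.5134 g
Ratios (÷ 0.5093): C 1.250, H 1.000
×4: C 5.00, H 4.00 → C5H4

C5H4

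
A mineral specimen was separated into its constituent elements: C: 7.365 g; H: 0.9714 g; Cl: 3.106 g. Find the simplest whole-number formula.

Moles — C: 7.365 / 12.01 = 0.6132 mol; H: 0.9714 / 1.008 = 0.9637 mol; Cl: 3.106 / 35.45 = 0.08762 mol
Divide by the smallest (0.08762 mol Cl): C 6.999, H 10.999, Cl 1.000
→ C7H11Cl

C7H11Cl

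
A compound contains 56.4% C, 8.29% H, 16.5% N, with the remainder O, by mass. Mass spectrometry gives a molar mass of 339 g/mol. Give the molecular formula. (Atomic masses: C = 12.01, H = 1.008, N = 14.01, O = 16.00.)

C16H28N4O4

Assume 100 g: 56.4 g C, 8.29 g H, 16.5 g N, 18.81 g O.
Moles — C: 56.4 / 12.01 = 4.696 mol; H: 8.29 / 1.008 = 8.224 mol; N: 16.5 / 14.01 = 1.178 mol; O: 18.81 / 16.00 = 1.176 mol
Smallest is O at 1.176 mol; normalising gives C 3.995, H 6.996, N 1.002, O 1.000
≈ 4:7:1:1 → C4H7NO
Empirical-formula mass = 85.11 g/mol
n = 339 / 85.11 = 3.98 ≈ 4
Molecular formula = (C4H7NO)×4 = C16H28N4O4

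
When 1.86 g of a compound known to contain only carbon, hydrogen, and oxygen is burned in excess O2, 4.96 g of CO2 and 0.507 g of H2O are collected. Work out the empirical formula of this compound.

C4H2O

mol C = 4.96 / 44.01 = 0.1127; mass C = 0.1127 × 12.01 = 1.354 g
mol H = 2 × (0.507 / 18.02) = 0.05627; mass H = 0.05627 × 1.008 = 0.05672 g
mass O = 1.86 − (1.410) = 0.4497 g → mol O = 0.02811
Smallest is O at 0.02811 mol; normalising gives C 4.010, H 2.002, O 1.000
Ratio ≈ 4:2:1, so the empirical formula is C4H2O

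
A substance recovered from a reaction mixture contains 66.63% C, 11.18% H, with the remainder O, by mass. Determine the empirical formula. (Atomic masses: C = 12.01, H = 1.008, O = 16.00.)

Assume 100 g: 66.63 g C, 11.18 g H, 22.19 g O.
C: 66.63 g ÷ 12.01 g/mol = 5.548 mol
H: 11.18 g ÷ 1.008 g/mol = 11.09 mol
O: 22.19 g ÷ 16.00 g/mol = 1.387 mol
Ratios (÷ 1.387): C 4.000, H 7.997, O 1.000
→ C4H8O

C4H8O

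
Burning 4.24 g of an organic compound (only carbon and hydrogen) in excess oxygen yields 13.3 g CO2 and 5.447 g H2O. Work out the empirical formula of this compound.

CH2

mol C = 13.3 / 44.01 = 0.3022; mass C = 0.3022 × 12.01 = 3.629 g
mol H = 2 × (5.447 / 18.02) = 0.6046; mass H = 0.6046 × 1.008 = 0.6094 g
Smallest is C at 0.3022 mol; normalising gives C 1.000, H 2.000
→ CH2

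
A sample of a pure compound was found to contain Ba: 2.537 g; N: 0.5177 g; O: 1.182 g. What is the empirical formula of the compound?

Ba: 2.537 g ÷ 137.33 g/mol = 0.01847 mol
N: 0.5177 g ÷ 14.01 g/mol = 0.03695 mol
O: 1.182 g ÷ 16.00 g/mol = 0.07387 mol
Smallest is Ba at 0.01847 mol; normalising gives Ba 1.000, N 2.000, O 3.999
≈ 1:2:4 → BaN2O4

BaN2O4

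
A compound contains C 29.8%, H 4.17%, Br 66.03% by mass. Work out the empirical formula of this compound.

Assume 100 g: 29.8 g C, 4.17 g H, 66.03 g Br.
Moles — C: 29.8 / 12.01 = 2.481 mol; H: 4.17 / 1.008 = 4.137 mol; Br: 66.03 / 79.90 = 0.8264 mol
Divide by the smallest (0.8264 mol Br): C 3.002, H 5.006, Br 1.000
≈ 3:5:1 → C3H5Br

C3H5Br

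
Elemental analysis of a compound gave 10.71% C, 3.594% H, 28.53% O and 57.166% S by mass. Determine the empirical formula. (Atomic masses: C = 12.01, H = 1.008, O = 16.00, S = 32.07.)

CH4O2S2

Assume 100 g: 10.71 g C, 3.594 g H, 28.53 g O, 57.166 g S.
Moles — C: 10.71 / 12.01 = 0.8918 mol; H: 3.594 / 1.008 = 3.565 mol; O: 28.53 / 16.00 = 1.783 mol; S: 57.166 / 32.07 = 1.783 mol
Ratios (÷ 0.8918): C 1.000, H 3.998, O 2.000, S 1.999
≈ 1:4:2:2 → CH4O2S2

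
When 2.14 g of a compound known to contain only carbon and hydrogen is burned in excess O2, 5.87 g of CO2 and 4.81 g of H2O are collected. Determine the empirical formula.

CH4

mol C = 5.87 / 44.01 = 0.1334; mass C = 0.1334 × 12.01 = 1.602 g
mol H = 2 × (4.81 / 18.02) = 0.5339; mass H = 0.5339 × 1.008 = 0.5381 g
Divide by the smallest (0.1334 mol C): C 1.000, H 4.003
→ CH4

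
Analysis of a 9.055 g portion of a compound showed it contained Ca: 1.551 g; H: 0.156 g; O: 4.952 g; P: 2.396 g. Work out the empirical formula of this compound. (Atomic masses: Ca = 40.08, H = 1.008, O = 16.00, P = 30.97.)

Ca: 1.551 g ÷ 40.08 g/mol = 0.0387 mol
H: 0.156 g ÷ 1.008 g/mol = 0.1548 mol
O: 4.952 g ÷ 16.00 g/mol = 0.3095 mol
P: 2.396 g ÷ 30.97 g/mol = 0.07737 mol
Ratios (÷ 0.0387): Ca 1.000, H 3.999, O 7.998, P 1.999
→ CaH4O8P2

CaH4O8P2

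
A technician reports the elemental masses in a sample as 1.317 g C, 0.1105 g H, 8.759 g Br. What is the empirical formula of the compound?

CHBr

n(C) = 1.317/12.01 = 0.1097, n(H) = 0.1105/1.008 = 0.1096, n(Br) = 8.759/79.90 = 0.1096
Divide by the smallest (0.1096 mol H): C 1.000, H 1.000, Br 1.000
Ratio ≈ 1:1:1, so the empirical formula is CHBr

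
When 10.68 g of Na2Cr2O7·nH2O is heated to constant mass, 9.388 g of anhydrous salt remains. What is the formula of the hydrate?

Mass of water lost = 10.68 − 9.388 = 1.292 g → 1.292 / 18.02 = 0.0717 mol H2O
Molar mass of Na2Cr2O7 = 261.98 g/mol → mol Na2Cr2O7 = 9.388 / 261.98 = 0.03583
n = 0.0717 / 0.03583 = 2.00 ≈ 2 → Na2Cr2O7·2H2O

Na2Cr2O7·2H2O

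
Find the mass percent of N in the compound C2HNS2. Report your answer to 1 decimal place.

13.6%

Molar mass = 2(12.01) + 1(1.008) + 1(14.01) + 2(32.07) = 103.178 g/mol
Mass of N per mole = 1 × 14.01 = 14.010 g
% N = 14.010 / 103.178 × 100 = 13.6%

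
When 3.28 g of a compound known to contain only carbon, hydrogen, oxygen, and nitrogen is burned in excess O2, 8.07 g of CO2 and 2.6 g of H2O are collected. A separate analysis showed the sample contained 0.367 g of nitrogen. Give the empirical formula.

mol C = 8.07 / 44.01 = 0.1834; mass C = 0.1834 × 12.01 = 2.202 g
mol H = 2 × (2.6 / 18.02) = 0.2886; mass H = 0.2886 × 1.008 = 0.2909 g
mol N = 0.367 / 14.01 = 0.02620
mass O = 3.28 − (2.860) = 0.4199 g → mol O = 0.02624
Ratios (÷ 0.0262): C 7.000, H 11.016, N 1.000, O 1.002
≈ 7:11:1:1 → C7H11NO

C7H11NO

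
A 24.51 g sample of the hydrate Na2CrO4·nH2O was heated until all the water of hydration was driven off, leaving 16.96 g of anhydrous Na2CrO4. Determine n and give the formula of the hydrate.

Na2CrO4·4H2O

Mass of water lost = 24.51 − 16.96 = 7.55 g → 7.55 / 18.02 = 0.419 mol H2O
Molar mass of Na2CrO4 = 161.98 g/mol → mol Na2CrO4 = 16.96 / 161.98 = 0.1047
n = 0.419 / 0.1047 = 4.00 ≈ 4 → Na2CrO4·4H2O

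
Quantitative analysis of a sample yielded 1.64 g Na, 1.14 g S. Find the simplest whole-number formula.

n(Na) = 1.64/22.99 = 0.07134, n(S) = 1.14/32.07 = 0.03555
Ratios (÷ 0.03555): Na 2.007, S 1.000
Ratio ≈ 2:1, so the empirical formula is Na2S

Na2S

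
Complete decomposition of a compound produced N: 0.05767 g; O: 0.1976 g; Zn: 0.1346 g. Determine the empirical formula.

Moles — N: 0.05767 / 14.01 = 0.004116 mol; O: 0.1976 / 16.00 = 0.01235 mol; Zn: 0.1346 / 65.38 = 0.002059 mol
Divide by the smallest (0.002059 mol Zn): N 1.999, O 5.999, Zn 1.000
→ N2O6Zn

N2O6Zn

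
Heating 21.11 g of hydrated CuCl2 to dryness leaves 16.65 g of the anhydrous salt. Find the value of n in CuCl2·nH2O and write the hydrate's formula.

Mass of water lost = 21.11 − 16.65 = 4.46 g → 4.46 / 18.02 = 0.2475 mol H2O
Molar mass of CuCl2 = 134.45 g/mol → mol CuCl2 = 16.65 / 134.45 = 0.1238
n = 0.2475 / 0.1238 = 2.00 ≈ 2 → CuCl2·2H2O

CuCl2·2H2O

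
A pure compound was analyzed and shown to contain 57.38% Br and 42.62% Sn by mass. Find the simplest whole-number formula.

Br2Sn

Assume 100 g: 57.38 g Br, 42.62 g Sn.
Moles — Br: 57.38 / 79.90 = 0.7181 mol; Sn: 42.62 / 118.71 = 0.359 mol
Ratios (÷ 0.359): Br 2.000, Sn 1.000
≈ 2:1 → Br2Sn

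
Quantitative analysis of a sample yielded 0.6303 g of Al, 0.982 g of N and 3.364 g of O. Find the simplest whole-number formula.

AlN3O9

n(Al) = 0.6303/26.98 = 0.02336, n(N) = 0.982/14.01 = 0.07009, n(O) = 3.364/16.00 = 0.2102
Ratios (÷ 0.02336): Al 1.000, N 3.000, O 9.000
→ AlN3O9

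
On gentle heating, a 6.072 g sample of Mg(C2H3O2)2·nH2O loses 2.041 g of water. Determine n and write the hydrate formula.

Mg(C2H3O2)2·4H2O

Mass of anhydrous Mg(C2H3O2)2 = 6.072 − 2.041 = 4.031 g
mol H2O = 2.041 / 18.02 = 0.1133
Molar mass of Mg(C2H3O2)2 = 142.40 g/mol → mol Mg(C2H3O2)2 = 4.031 / 142.40 = 0.02831
n = 0.1133 / 0.02831 = 4.00 ≈ 4 → Mg(C2H3O2)2·4H2O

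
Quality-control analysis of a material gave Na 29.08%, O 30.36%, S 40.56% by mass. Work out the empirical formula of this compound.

Assume 100 g: 29.08 g Na, 30.36 g O, 40.56 g S.
n(Na) = 29.08/22.99 = 1.265, n(O) = 30.36/16.00 = 1.897, n(S) = 40.56/32.07 = 1.265
Ratios (÷ 1.265): Na 1.000, O 1.500, S 1.000
Scaling by 2: Na 2.00, O 3.00, S 2.00 → Na2O3S2

Na2O3S2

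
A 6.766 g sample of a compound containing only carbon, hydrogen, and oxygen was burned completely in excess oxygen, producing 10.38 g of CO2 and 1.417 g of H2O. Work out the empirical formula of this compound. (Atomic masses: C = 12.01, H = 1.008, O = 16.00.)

mol C = 10.38 / 44.01 = 0.2359; mass C = 0.2359 × 12.01 = 2.833 g
mol H = 2 × (1.417 / 18.02) = 0.1573; mass H = 0.1573 × 1.008 = 0.1585 g
mass O = 6.766 − (2.991) = 3.775 g → mol O = 0.2359
Divide by the smallest (0.1573 mol H): C 1.500, H 1.000, O 1.500
×2: C 3.00, H 2.00, O 3.00 → C3H2O3

C3H2O3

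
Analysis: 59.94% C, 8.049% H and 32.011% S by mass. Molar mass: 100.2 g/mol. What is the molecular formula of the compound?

C5H8S

Assume 100 g: 59.94 g C, 8.049 g H, 32.011 g S.
C: 59.94 g ÷ 12.01 g/mol = 4.991 mol
H: 8.049 g ÷ 1.008 g/mol = 7.985 mol
S: 32.011 g ÷ 32.07 g/mol = 0.9982 mol
Ratios (÷ 0.9982): C 5.000, H 8.000, S 1.000
→ C5H8S
Empirical-formula mass = 100.18 g/mol
n = 100.2 / 100.18 = 1.00 ≈ 1
Molecular formula = empirical formula = C5H8S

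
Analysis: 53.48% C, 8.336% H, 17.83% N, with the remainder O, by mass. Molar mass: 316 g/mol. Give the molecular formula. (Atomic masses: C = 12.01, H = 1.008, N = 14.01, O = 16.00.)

Assume 100 g: 53.48 g C, 8.336 g H, 17.83 g N, 20.354 g O.
Moles — C: 53.48 / 12.01 = 4.453 mol; H: 8.336 / 1.008 = 8.27 mol; N: 17.83 / 14.01 = 1.273 mol; O: 20.354 / 16.00 = 1.272 mol
Ratios (÷ 1.272): C 3.500, H 6.501, N 1.000, O 1.000
Scaling by 2: C 7.00, H 13.00, N 2.00, O 2.00 → C7H13N2O2
Empirical-formula mass = 157.19 g/mol
n = 316 / 157.19 = 2.01 ≈ 2
Molecular formula = (C7H13N2O2)×2 = C14H26N4O4

C14H26N4O4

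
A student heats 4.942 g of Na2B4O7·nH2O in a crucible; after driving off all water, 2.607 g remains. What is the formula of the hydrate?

Na2B4O7·10H2O

Mass of water lost = 4.942 − 2.607 = 2.335 g → 2.335 / 18.02 = 0.1296 mol H2O
Molar mass of Na2B4O7 = 201.22 g/mol → mol Na2B4O7 = 2.607 / 201.22 = 0.01296
n = 0.1296 / 0.01296 = 10.00 ≈ 10 → Na2B4O7·10H2O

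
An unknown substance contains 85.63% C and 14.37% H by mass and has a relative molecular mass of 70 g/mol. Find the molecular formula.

C5H10

Assume 100 g: 85.63 g C, 14.37 g H.
n(C) = 85.63/12.01 = 7.13, n(H) = 14.37/1.008 = 14.26
Divide by the smallest (7.13 mol C): C 1.000, H 1.999
≈ 1:2 → CH2
Empirical-formula mass = 14.03 g/mol
n = 70 / 14.03 = 4.99 ≈ 5
Molecular formula = (CH2)×5 = C5H10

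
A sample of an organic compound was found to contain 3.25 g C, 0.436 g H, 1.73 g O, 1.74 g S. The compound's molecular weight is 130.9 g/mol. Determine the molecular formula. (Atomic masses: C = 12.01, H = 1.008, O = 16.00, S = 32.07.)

C5H8O2S

C: 3.25 g ÷ 12.01 g/mol = 0.2706 mol
H: 0.436 g ÷ 1.008 g/mol = 0.4325 mol
O: 1.73 g ÷ 16.00 g/mol = 0.1081 mol
S: 1.74 g ÷ 32.07 g/mol = 0.05426 mol
Divide by the smallest (0.05426 mol S): C 4.988, H 7.972, O 1.993, S 1.000
Ratio ≈ 5:8:2:1, so the empirical formula is C5H8O2S
Empirical-formula mass = 132.18 g/mol
n = 130.9 / 132.18 = 0.99 ≈ 1
Molecular formula = empirical formula = C5H8O2S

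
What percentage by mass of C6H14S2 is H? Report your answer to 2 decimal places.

Molar mass = 6(12.01) + 14(1.008) + 2(32.07) = 150.312 g/mol
Mass of H per mole = 14 × 1.008 = 14.112 g
% H = 14.112 / 150.312 × 100 = 9.39%

9.39%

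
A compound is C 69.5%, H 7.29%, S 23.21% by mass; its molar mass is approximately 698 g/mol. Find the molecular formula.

C40H50S5

Assume 100 g: 69.5 g C, 7.29 g H, 23.21 g S.
n(C) = 69.5/12.01 = 5.787, n(H) = 7.29/1.008 = 7.232, n(S) = 23.21/32.07 = 0.7237
Smallest is S at 0.7237 mol; normalising gives C 7.996, H 9.993, S 1.000
→ C8H10S
Empirical-formula mass = 138.23 g/mol
n = 698 / 138.23 = 5.05 ≈ 5
Molecular formula = (C8H10S)×5 = C40H50S5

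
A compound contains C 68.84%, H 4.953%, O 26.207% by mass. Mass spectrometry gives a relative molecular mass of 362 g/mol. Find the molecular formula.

Assume 100 g: 68.84 g C, 4.953 g H, 26.207 g O.
n(C) = 68.84/12.01 = 5.732, n(H) = 4.953/1.008 = 4.914, n(O) = 26.207/16.00 = 1.638
Divide by the smallest (1.638 mol O): C 3.499, H 3.000, O 1.000
×2: C 7.00, H 6.00, O 2.00 → C7H6O2
Empirical-formula mass = 122.12 g/mol
n = 362 / 122.12 = 2.96 ≈ 3
Molecular formula = (C7H6O2)×3 = C21H18O6

C21H18O6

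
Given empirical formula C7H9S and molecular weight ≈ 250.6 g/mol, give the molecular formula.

C14H18S2

Empirical-formula mass = 125.21 g/mol
n = 250.6 / 125.21 = 2.00 ≈ 2
Molecular formula = (C7H9S)2 = C14H18S2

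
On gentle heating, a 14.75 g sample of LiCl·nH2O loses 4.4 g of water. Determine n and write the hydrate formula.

LiCl·H2O

Mass of anhydrous LiCl = 14.75 − 4.4 = 10.35 g
mol H2O = 4.4 / 18.02 = 0.2442
Molar mass of LiCl = 42.39 g/mol → mol LiCl = 10.35 / 42.39 = 0.2442
n = 0.2442 / 0.2442 = 1.00 ≈ 1 → LiCl·H2O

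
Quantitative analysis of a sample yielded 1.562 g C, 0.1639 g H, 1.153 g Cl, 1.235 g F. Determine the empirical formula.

Moles — C: 1.562 / 12.01 = 0.1301 mol; H: 0.1639 / 1.008 = 0.1626 mol; Cl: 1.153 / 35.45 = 0.03252 mol; F: 1.235 / 19.00 = 0.065 mol
Ratios (÷ 0.03252): C 3.999, H 4.999, Cl 1.000, F 1.998
Ratio ≈ 4:5:1:2, so the empirical formula is C4H5ClF2

C4H5ClF2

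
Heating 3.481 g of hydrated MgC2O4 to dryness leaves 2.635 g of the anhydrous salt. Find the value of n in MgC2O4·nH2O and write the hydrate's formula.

Mass of water lost = 3.481 − 2.635 = 0.846 g → 0.846 / 18.02 = 0.04695 mol H2O
Molar mass of MgC2O4 = 112.33 g/mol → mol MgC2O4 = 2.635 / 112.33 = 0.02346
n = 0.04695 / 0.02346 = 2.00 ≈ 2 → MgC2O4·2H2O

MgC2O4·2H2O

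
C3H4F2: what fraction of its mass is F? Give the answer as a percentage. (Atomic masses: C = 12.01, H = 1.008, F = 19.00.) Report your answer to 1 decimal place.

Molar mass = 3(12.01) + 4(1.008) + 2(19.00) = 78.062 g/mol
Mass of F per mole = 2 × 19.00 = 38.000 g
% F = 38.000 / 78.062 × 100 = 48.7%

48.7%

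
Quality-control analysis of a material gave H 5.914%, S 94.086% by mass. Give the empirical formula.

Assume 100 g: 5.914 g H, 94.086 g S.
H: 5.914 g ÷ 1.008 g/mol = 5.867 mol
S: 94.086 g ÷ 32.07 g/mol = 2.934 mol
Ratios (÷ 2.934): H 2.000, S 1.000
Ratio ≈ 2:1, so the empirical formula is H2S

H2S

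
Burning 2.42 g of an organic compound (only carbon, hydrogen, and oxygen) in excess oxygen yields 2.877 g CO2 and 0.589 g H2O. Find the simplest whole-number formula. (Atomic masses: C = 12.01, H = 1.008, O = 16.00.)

C2H2O3

mol C = 2.877 / 44.01 = 0.06537; mass C = 0.06537 × 12.01 = 0.7851 g
mol H = 2 × (0.589 / 18.02) = 0.06537; mass H = 0.06537 × 1.008 = 0.06589 g
mass O = 2.42 − (0.8510) = 1.569 g → mol O = 0.09806
Smallest is C at 0.06537 mol; normalising gives C 1.000, H 1.000, O 1.500
×2: C 2.00, H 2.00, O 3.00 → C2H2O3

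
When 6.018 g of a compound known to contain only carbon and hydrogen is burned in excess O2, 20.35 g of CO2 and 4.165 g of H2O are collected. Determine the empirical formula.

mol C = 20.35 / 44.01 = 0.4624; mass C = 0.4624 × 12.01 = 5.553 g
mol H = 2 × (4.165 / 18.02) = 0.4623; mass H = 0.4623 × 1.008 = 0.4660 g
Divide by the smallest (0.4623 mol H): C 1.000, H 1.000
Ratio ≈ 1:1, so the empirical formula is CH

CH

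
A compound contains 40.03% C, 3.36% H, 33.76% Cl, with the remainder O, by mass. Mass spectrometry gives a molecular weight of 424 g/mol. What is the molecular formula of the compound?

C14H14Cl4O6

Assume 100 g: 40.03 g C, 3.36 g H, 33.76 g Cl, 22.85 g O.
C: 40.03 g ÷ 12.01 g/mol = 3.333 mol
H: 3.36 g ÷ 1.008 g/mol = 3.333 mol
Cl: 33.76 g ÷ 35.45 g/mol = 0.9523 mol
O: 22.85 g ÷ 16.00 g/mol = 1.428 mol
Divide by the smallest (0.9523 mol Cl): C 3.500, H 3.500, Cl 1.000, O 1.500
Multiply by 2: C 7.00, H 7.00, Cl 2.00, O 3.00 → C7H7Cl2O3
Empirical-formula mass = 210.03 g/mol
n = 424 / 210.03 = 2.02 ≈ 2
Molecular formula = (C7H7Cl2O3)×2 = C14H14Cl4O6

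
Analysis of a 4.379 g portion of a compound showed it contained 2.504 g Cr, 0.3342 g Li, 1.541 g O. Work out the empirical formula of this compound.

CrLiO2

Moles — Cr: 2.504 / 52.00 = 0.04815 mol; Li: 0.3342 / 6.94 = 0.04816 mol; O: 1.541 / 16.00 = 0.09631 mol
Smallest is Cr at 0.04815 mol; normalising gives Cr 1.000, Li 1.000, O 2.000
Ratio ≈ 1:1:2, so the empirical formula is CrLiO2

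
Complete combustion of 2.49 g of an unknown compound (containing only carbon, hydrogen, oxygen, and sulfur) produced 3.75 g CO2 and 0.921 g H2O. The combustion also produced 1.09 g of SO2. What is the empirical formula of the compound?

mol C = 3.75 / 44.01 = 0.08521; mass C = 0.08521 × 12.01 = 1.023 g
mol H = 2 × (0.921 / 18.02) = 0.1022; mass H = 0.1022 × 1.008 = 0.1030 g
mol S = 1.09 / 64.07 = 0.01701; mass S = 0.5456 g
mass O = 2.49 − (1.672) = 0.8180 g → mol O = 0.05113
Ratios (÷ 0.01701): C 5.009, H 6.008, O 3.005, S 1.000
→ C5H6O3S

C5H6O3S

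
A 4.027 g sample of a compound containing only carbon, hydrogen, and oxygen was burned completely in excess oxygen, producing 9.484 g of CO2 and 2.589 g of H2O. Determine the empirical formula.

mol C = 9.484 / 44.01 = 0.2155; mass C = 0.2155 × 12.01 = 2.588 g
mol H = 2 × (2.589 / 18.02) = 0.2873; mass H = 0.2873 × 1.008 = 0.2896 g
mass O = 4.027 − (2.878) = 1.149 g → mol O = 0.07183
Divide by the smallest (0.07183 mol O): C 3.000, H 4.001, O 1.000
≈ 3:4:1 → C3H4O

C3H4O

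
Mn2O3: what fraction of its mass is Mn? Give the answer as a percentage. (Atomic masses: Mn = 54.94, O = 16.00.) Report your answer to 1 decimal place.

Molar mass = 2(54.94) + 3(16.00) = 157.880 g/mol
Mass of Mn per mole = 2 × 54.94 = 109.880 g
% Mn = 109.880 / 157.880 × 100 = 69.6%

69.6%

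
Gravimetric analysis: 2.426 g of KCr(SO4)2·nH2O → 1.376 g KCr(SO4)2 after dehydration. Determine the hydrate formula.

Mass of water lost = 2.426 − 1.376 = 1.05 g → 1.05 / 18.02 = 0.05827 mol H2O
Molar mass of KCr(SO4)2 = 283.24 g/mol → mol KCr(SO4)2 = 1.376 / 283.24 = 0.004858
n = 0.05827 / 0.004858 = 11.99 ≈ 12 → KCr(SO4)2·12H2O

KCr(SO4)2·12H2O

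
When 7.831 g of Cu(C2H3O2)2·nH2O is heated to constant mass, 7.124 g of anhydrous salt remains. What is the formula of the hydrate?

Mass of water lost = 7.831 − 7.124 = 0.707 g → 0.707 / 18.02 = 0.03923 mol H2O
Molar mass of Cu(C2H3O2)2 = 181.64 g/mol → mol Cu(C2H3O2)2 = 7.124 / 181.64 = 0.03922
n = 0.03923 / 0.03922 = 1.00 ≈ 1 → Cu(C2H3O2)2·H2O

Cu(C2H3O2)2·H2O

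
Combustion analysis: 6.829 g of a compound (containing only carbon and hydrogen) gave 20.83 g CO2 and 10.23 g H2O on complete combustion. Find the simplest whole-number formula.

mol C = 20.83 / 44.01 = 0.4733; mass C = 0.4733 × 12.01 = 5.684 g
mol H = 2 × (10.23 / 18.02) = 1.135; mass H = 1.135 × 1.008 = 1.144 g
Ratios (÷ 0.4733): C 1.000, H 2.399
Multiply by 5: C 5.00, H 11.99 → C5H12

C5H12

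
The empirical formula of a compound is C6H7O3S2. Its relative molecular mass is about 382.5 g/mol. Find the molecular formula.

C12H14O6S4

Empirical-formula mass = 191.26 g/mol
n = 382.5 / 191.26 = 2.00 ≈ 2
Molecular formula = (C6H7O3S2)2 = C12H14O6S4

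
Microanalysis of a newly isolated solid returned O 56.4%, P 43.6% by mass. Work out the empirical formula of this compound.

Assume 100 g: 56.4 g O, 43.6 g P.
Moles — O: 56.4 / 16.00 = 3.525 mol; P: 43.6 / 30.97 = 1.408 mol
Divide by the smallest (1.408 mol P): O 2.504, P 1.000
×2: O 5.01, P 2.00 → O5P2

O5P2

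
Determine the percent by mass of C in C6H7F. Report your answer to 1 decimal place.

73.4%

Molar mass = 6(12.01) + 7(1.008) + 1(19.00) = 98.116 g/mol
Mass of C per mole = 6 × 12.01 = 72.060 g
% C = 72.060 / 98.116 × 100 = 73.4%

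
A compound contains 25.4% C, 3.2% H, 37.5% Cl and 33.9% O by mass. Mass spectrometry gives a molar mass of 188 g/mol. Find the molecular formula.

Assume 100 g: 25.4 g C, 3.2 g H, 37.5 g Cl, 33.9 g O.
C: 25.4 g ÷ 12.01 g/mol = 2.115 mol
H: 3.2 g ÷ 1.008 g/mol = 3.175 mol
Cl: 37.5 g ÷ 35.45 g/mol = 1.058 mol
O: 33.9 g ÷ 16.00 g/mol = 2.119 mol
Ratios (÷ 1.058): C 1.999, H 3.001, Cl 1.000, O 2.003
≈ 2:3:1:2 → C2H3ClO2
Empirical-formula mass = 94.49 g/mol
n = 188 / 94.49 = 1.99 ≈ 2
Molecular formula = (C2H3ClO2)×2 = C4H6Cl2O4

C4H6Cl2O4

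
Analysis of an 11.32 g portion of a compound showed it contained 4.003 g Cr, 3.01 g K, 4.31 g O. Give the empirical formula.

Cr2K2O7

Cr: 4.003 g ÷ 52.00 g/mol = 0.07698 mol
K: 3.01 g ÷ 39.10 g/mol = 0.07698 mol
O: 4.31 g ÷ 16.00 g/mol = 0.2694 mol
Divide by the smallest (0.07698 mol Cr): Cr 1.000, K 1.000, O 3.499
×2: Cr 2.00, K 2.00, O 7.00 → Cr2K2O7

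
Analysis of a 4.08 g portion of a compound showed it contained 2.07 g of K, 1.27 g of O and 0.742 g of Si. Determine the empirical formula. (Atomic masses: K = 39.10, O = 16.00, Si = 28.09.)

Moles — K: 2.07 / 39.10 = 0.05294 mol; O: 1.27 / 16.00 = 0.07938 mol; Si: 0.742 / 28.09 = 0.02642 mol
Ratios (÷ 0.02642): K 2.004, O 3.005, Si 1.000
≈ 2:3:1 → K2O3Si

K2O3Si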